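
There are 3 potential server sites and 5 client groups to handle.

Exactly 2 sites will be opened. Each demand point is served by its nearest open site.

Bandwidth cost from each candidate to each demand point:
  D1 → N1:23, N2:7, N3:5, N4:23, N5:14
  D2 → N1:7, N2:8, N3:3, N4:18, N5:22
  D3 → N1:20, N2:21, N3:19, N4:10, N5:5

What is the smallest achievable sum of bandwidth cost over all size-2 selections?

Open {D2, D3}.
  N1→D2 7, N2→D2 8, N3→D2 3, N4→D3 10, N5→D3 5  ⇒ total 33.
Compare {D1, D3}: total 47.
Compare {D1, D2}: total 49.

33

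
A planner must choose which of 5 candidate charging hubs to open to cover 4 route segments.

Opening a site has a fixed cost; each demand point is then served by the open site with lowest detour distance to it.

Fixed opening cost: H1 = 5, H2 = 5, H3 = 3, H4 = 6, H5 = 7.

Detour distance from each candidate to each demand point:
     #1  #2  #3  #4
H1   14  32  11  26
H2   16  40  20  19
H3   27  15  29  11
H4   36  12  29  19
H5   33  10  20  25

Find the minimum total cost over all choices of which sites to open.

Open {H1, H3}: assign each demand point to its cheapest open site.
  #1→H1 14, #2→H3 15, #3→H1 11, #4→H3 11
  detour distance 51, fixed 8 → total 59.
Compare {H1, H3, H5}: detour distance 46 + fixed 15 = 61.
Compare {H1, H3, H4}: detour distance 48 + fixed 14 = 62.
Compare {H1, H2, H3}: detour distance 51 + fixed 13 = 64.
All other subsets cost ≥ 61. Minimum total cost: 59.

59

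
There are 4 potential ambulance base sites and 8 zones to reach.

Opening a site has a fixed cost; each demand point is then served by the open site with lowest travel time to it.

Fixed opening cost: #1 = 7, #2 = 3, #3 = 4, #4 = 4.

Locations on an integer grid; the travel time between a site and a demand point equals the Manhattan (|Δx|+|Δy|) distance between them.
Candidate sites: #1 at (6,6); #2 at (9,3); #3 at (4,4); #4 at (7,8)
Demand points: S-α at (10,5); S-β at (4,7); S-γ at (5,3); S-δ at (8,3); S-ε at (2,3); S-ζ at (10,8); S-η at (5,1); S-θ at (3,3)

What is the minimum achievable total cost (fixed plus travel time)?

Open {#2, #3}: assign each demand point to its cheapest open site.
  S-α→#2 3, S-β→#3 3, S-γ→#3 2, S-δ→#2 1, S-ε→#3 3, S-ζ→#2 6, S-η→#3 4, S-θ→#3 2
  travel time 24, fixed 7 → total 31.
Compare {#2, #3, #4}: travel time 21 + fixed 11 = 32.
Compare {#3, #4}: travel time 28 + fixed 8 = 36.
Compare {#1, #2, #3}: travel time 24 + fixed 14 = 38.
All other subsets cost ≥ 32. Minimum total cost: 31.

31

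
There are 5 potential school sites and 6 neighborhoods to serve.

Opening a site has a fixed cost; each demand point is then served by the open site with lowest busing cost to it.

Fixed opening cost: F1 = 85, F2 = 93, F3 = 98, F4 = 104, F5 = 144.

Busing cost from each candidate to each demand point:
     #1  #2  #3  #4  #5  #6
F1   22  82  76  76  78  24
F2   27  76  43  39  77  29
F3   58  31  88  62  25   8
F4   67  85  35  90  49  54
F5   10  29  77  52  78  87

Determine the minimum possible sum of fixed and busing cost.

364

Open {F2, F3}: assign each demand point to its cheapest open site.
  #1→F2 27, #2→F3 31, #3→F2 43, #4→F2 39, #5→F3 25, #6→F3 8
  busing cost 173, fixed 191 → total 364.
Compare {F3}: busing cost 272 + fixed 98 = 370.
Compare {F2}: busing cost 291 + fixed 93 = 384.
Compare {F1, F3}: busing cost 224 + fixed 183 = 407.
All other subsets cost ≥ 370. Minimum total cost: 364.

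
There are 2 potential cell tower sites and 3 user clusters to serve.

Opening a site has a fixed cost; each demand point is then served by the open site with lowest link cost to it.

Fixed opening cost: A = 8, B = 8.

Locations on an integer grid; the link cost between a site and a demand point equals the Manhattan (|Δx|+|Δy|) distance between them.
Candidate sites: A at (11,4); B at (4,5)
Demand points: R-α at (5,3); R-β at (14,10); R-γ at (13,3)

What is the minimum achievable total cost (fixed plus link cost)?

27

Open {A}: assign each demand point to its cheapest open site.
  R-α→A 7, R-β→A 9, R-γ→A 3
  link cost 19, fixed 8 → total 27.
Compare {A, B}: link cost 15 + fixed 16 = 31.
Compare {B}: link cost 29 + fixed 8 = 37.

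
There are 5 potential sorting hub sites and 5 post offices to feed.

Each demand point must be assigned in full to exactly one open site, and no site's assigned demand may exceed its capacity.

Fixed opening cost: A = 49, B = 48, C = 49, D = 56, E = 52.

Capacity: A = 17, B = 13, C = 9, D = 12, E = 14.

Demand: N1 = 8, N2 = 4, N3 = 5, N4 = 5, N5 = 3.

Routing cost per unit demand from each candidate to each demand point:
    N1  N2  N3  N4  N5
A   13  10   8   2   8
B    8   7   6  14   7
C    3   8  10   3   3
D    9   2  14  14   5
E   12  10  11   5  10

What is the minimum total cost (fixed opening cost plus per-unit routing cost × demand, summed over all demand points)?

236

Open {A, C}; cheapest assignment that respects the capacities:
  A (cap 17, load 17): N2, N3, N4, N5 — cost 4×10 + 5×8 + 5×2 + 3×8 = 114
  C (cap 9, load 8): N1 — cost 8×3 = 24
  Shipping 138, fixed 98 → total 236.
  Any other capacity-feasible assignment to {A, C} ships for at least 138.
Compare {A, C, D}: its best feasible assignment gives total 251.
Compare {A, D}: its best feasible assignment gives total 259.
Every other set of open sites that can feasibly serve all demand totals ≥ 251 even under its best assignment. Minimum: 236.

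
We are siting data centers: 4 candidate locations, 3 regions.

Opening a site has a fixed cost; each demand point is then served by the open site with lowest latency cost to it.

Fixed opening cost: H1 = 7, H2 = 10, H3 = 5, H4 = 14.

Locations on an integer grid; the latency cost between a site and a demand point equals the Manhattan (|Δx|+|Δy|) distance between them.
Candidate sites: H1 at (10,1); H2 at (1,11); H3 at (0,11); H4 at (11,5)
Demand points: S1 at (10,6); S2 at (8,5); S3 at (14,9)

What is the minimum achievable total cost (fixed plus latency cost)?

Open {H4}: assign each demand point to its cheapest open site.
  S1→H4 2, S2→H4 3, S3→H4 7
  latency cost 12, fixed 14 → total 26.
Compare {H1}: latency cost 23 + fixed 7 = 30.
Compare {H3, H4}: latency cost 12 + fixed 19 = 31.
Compare {H1, H4}: latency cost 12 + fixed 21 = 33.
All other subsets cost ≥ 30. Minimum total cost: 26.

26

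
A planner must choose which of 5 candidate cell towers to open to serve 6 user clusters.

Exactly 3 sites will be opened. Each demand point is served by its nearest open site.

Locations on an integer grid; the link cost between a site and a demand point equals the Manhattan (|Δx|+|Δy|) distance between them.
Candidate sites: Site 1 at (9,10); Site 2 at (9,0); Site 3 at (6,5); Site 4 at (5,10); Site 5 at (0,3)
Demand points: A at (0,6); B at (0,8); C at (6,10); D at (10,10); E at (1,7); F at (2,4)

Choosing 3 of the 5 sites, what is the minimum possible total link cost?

Open {Site 1, Site 4, Site 5}.
  A→Site 5 3, B→Site 5 5, C→Site 4 1, D→Site 1 1, E→Site 5 5, F→Site 5 3  ⇒ total 18.
Compare {Site 1, Site 2, Site 5}: total 20.
Compare {Site 1, Site 3, Site 5}: total 20.
No size-3 selection does better; minimum is 18.

18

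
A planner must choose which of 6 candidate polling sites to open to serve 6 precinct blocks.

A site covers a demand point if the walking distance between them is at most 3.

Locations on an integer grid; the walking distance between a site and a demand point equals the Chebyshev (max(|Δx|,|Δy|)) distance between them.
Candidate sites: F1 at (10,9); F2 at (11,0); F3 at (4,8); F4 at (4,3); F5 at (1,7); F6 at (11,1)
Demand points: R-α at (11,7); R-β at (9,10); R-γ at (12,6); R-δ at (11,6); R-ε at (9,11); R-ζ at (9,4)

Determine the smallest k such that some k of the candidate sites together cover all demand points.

Coverage sets (demand points within 3 of each site):
  F1: {R-α, R-β, R-γ, R-δ, R-ε}
  F2: {}
  F3: {}
  F4: {}
  F5: {}
  F6: {R-ζ}
No single site covers all 6 demand points.
But {F1, F6} covers everything, so the minimum is 2.

2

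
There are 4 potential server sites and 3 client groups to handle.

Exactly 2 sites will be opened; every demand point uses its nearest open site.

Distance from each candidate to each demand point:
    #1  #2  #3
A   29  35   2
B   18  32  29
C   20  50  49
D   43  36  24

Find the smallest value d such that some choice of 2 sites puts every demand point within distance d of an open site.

32

Open {A, B}.
  Farthest demand point is #2 at distance 32 (to B); all others are ≤ 32.
With {B, C} the worst case is 32.
With {B, D} the worst case is 32.
No size-2 selection achieves below 32.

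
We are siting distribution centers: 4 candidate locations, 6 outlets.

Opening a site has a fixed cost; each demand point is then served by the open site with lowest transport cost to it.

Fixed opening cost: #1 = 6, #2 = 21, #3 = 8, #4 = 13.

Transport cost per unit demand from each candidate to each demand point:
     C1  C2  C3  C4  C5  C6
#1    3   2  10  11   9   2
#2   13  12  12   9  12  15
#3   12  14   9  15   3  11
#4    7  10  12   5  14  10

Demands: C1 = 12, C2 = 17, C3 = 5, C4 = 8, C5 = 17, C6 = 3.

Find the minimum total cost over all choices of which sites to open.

239

Open {#1, #3, #4}: assign each demand point to its cheapest open site.
  C1→#1 12×3=36, C2→#1 17×2=34, C3→#3 5×9=45, C4→#4 8×5=40, C5→#3 17×3=51, C6→#1 3×2=6
  transport cost 212, fixed 27 → total 239.
Compare {#1, #2, #3, #4}: transport cost 212 + fixed 48 = 260.
Compare {#1, #3}: transport cost 260 + fixed 14 = 274.
Compare {#1, #2, #3}: transport cost 244 + fixed 35 = 279.
All other subsets cost ≥ 260. Minimum total cost: 239.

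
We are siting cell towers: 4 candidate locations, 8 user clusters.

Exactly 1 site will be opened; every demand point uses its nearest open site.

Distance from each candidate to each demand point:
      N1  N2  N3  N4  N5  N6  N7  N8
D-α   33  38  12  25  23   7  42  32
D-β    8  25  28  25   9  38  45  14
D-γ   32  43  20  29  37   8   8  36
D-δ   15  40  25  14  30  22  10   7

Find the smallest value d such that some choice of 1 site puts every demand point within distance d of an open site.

40

Open {D-δ}.
  Farthest demand point is N2 at distance 40 (to D-δ); all others are ≤ 40.
With {D-α} the worst case is 42.
With {D-γ} the worst case is 43.
No size-1 selection achieves below 40.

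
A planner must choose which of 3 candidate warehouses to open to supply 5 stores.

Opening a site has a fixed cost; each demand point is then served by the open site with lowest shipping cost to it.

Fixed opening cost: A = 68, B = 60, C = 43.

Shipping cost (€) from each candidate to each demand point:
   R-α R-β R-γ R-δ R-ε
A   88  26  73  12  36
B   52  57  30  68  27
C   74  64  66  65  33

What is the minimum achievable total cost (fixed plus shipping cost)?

Open {A, B}: assign each demand point to its cheapest open site.
  R-α→B 52, R-β→A 26, R-γ→B 30, R-δ→A 12, R-ε→B 27
  shipping cost 147, fixed 128 → total 275.
Compare {B}: shipping cost 234 + fixed 60 = 294.
Compare {A}: shipping cost 235 + fixed 68 = 303.
Compare {A, B, C}: shipping cost 147 + fixed 171 = 318.
All other subsets cost ≥ 294. Minimum total cost: 275.

275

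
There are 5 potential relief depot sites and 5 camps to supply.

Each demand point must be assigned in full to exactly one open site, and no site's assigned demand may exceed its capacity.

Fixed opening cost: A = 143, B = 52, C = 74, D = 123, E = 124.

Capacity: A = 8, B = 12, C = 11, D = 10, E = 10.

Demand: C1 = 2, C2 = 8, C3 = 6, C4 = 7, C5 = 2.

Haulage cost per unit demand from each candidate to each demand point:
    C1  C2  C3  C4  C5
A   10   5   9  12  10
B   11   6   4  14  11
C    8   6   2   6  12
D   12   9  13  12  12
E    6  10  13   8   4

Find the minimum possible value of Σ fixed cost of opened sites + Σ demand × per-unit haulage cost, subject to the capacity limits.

390

Open {B, C, E}; cheapest assignment that respects the capacities:
  B (cap 12, load 8): C2 — cost 8×6 = 48
  C (cap 11, load 8): C1, C3 — cost 2×8 + 6×2 = 28
  E (cap 10, load 9): C4, C5 — cost 7×8 + 2×4 = 64
  Shipping 140, fixed 250 → total 390.
  Any other capacity-feasible assignment to {B, C, E} ships for at least 140.
Compare {A, B, C}: its best feasible assignment gives total 413.
Compare {B, C, D}: its best feasible assignment gives total 425.
Every other set of open sites that can feasibly serve all demand totals ≥ 413 even under its best assignment. Minimum: 390.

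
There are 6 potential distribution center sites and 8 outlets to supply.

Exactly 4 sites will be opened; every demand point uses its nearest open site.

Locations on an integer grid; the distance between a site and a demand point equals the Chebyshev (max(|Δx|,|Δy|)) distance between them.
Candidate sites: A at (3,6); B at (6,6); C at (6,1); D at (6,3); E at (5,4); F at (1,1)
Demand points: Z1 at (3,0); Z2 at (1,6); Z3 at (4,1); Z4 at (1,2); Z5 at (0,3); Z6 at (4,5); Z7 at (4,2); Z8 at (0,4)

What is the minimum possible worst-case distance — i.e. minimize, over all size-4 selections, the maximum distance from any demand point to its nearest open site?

Open {A, B, C, F}.
  Farthest demand point is Z8 at distance 3 (to A); all others are ≤ 3.
With {A, B, D, F} the worst case is 3.
With {A, B, E, F} the worst case is 3.
No size-4 selection achieves below 3.

3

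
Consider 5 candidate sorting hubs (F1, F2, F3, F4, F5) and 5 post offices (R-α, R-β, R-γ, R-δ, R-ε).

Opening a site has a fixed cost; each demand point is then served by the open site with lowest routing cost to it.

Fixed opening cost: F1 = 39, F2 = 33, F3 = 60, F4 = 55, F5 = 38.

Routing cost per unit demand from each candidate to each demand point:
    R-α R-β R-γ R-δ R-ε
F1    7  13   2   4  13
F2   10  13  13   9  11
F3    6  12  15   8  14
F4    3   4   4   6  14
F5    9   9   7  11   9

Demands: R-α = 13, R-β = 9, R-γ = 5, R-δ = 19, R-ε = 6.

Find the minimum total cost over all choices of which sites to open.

Open {F1, F4}: assign each demand point to its cheapest open site.
  R-α→F4 13×3=39, R-β→F4 9×4=36, R-γ→F1 5×2=10, R-δ→F1 19×4=76, R-ε→F1 6×13=78
  routing cost 239, fixed 94 → total 333.
Compare {F1, F4, F5}: routing cost 215 + fixed 132 = 347.
Compare {F4}: routing cost 293 + fixed 55 = 348.
Compare {F1, F2, F4}: routing cost 227 + fixed 127 = 354.
All other subsets cost ≥ 347. Minimum total cost: 333.

333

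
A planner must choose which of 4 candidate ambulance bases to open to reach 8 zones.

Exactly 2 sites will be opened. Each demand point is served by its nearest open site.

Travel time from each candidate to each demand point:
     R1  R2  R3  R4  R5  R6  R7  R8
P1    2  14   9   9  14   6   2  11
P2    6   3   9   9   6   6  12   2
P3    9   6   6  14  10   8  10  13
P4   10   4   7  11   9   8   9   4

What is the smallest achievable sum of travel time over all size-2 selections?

Open {P1, P2}.
  R1→P1 2, R2→P2 3, R3→P1 9, R4→P1 9, R5→P2 6, R6→P1 6, R7→P1 2, R8→P2 2  ⇒ total 39.
Compare {P1, P4}: total 43.
Compare {P2, P3}: total 48.
No size-2 selection does better; minimum is 39.

39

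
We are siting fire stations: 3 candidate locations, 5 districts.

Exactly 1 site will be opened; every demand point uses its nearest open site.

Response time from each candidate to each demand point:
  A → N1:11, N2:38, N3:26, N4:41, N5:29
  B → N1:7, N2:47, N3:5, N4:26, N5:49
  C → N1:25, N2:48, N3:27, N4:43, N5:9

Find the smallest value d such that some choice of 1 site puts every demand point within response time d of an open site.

41

Open {A}.
  Farthest demand point is N4 at response time 41 (to A); all others are ≤ 41.
With {C} the worst case is 48.
With {B} the worst case is 49.
No size-1 selection achieves below 41.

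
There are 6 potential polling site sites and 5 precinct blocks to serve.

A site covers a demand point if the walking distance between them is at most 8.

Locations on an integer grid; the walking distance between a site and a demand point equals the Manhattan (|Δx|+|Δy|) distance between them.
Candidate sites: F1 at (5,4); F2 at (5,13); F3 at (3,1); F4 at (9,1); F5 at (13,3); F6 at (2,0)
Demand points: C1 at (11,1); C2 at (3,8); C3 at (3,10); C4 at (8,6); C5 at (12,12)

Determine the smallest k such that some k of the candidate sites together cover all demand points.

Coverage sets (demand points within 8 of each site):
  F1: {C2, C3, C4}
  F2: {C2, C3, C5}
  F3: {C1, C2}
  F4: {C1, C4}
  F5: {C1, C4}
  F6: {}
No single site covers all 5 demand points.
But {F2, F4} covers everything, so the minimum is 2.

2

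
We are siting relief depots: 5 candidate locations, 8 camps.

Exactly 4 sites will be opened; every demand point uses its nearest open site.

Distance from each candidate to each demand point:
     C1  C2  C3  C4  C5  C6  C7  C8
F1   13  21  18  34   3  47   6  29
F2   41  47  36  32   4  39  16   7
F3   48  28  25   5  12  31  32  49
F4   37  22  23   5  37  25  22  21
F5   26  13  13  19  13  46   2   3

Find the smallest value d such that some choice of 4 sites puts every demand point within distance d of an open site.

25

Open {F1, F2, F3, F4}.
  Farthest demand point is C6 at distance 25 (to F4); all others are ≤ 25.
With {F1, F2, F4, F5} the worst case is 25.
With {F1, F3, F4, F5} the worst case is 25.
No size-4 selection achieves below 25.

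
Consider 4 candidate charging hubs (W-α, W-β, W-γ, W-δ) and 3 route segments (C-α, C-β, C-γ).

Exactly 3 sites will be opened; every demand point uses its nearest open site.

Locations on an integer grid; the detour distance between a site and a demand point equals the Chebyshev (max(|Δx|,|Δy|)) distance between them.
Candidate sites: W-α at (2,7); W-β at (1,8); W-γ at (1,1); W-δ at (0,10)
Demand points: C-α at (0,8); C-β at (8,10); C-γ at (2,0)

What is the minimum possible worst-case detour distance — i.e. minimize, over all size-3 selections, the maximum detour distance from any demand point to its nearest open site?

6

Open {W-α, W-β, W-γ}.
  Farthest demand point is C-β at detour distance 6 (to W-α); all others are ≤ 6.
With {W-α, W-γ, W-δ} the worst case is 6.
With {W-α, W-β, W-δ} the worst case is 7.
No size-3 selection achieves below 6.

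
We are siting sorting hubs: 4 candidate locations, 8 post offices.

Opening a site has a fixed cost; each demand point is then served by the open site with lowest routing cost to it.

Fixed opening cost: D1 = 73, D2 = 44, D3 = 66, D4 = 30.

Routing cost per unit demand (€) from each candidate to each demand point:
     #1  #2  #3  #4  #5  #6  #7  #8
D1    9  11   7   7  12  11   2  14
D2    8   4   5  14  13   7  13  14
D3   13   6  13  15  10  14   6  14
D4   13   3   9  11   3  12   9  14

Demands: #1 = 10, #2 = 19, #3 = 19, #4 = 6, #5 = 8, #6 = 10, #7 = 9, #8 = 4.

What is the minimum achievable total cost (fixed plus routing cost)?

589

Open {D1, D2, D4}: assign each demand point to its cheapest open site.
  #1→D2 10×8=80, #2→D4 19×3=57, #3→D2 19×5=95, #4→D1 6×7=42, #5→D4 8×3=24, #6→D2 10×7=70, #7→D1 9×2=18, #8→D1 4×14=56
  routing cost 442, fixed 147 → total 589.
Compare {D2, D4}: routing cost 529 + fixed 74 = 603.
Compare {D1, D4}: routing cost 530 + fixed 103 = 633.
Compare {D2, D3, D4}: routing cost 502 + fixed 140 = 642.
All other subsets cost ≥ 603. Minimum total cost: 589.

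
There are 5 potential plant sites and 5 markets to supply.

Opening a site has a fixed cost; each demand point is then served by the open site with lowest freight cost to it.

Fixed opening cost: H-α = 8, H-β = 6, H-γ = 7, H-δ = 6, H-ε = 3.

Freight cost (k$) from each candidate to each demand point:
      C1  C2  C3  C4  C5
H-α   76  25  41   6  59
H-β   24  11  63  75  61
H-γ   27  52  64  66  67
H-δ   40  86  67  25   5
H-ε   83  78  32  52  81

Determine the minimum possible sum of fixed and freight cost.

Open {H-α, H-β, H-δ, H-ε}: assign each demand point to its cheapest open site.
  C1→H-β 24, C2→H-β 11, C3→H-ε 32, C4→H-α 6, C5→H-δ 5
  freight cost 78, fixed 23 → total 101.
Compare {H-α, H-β, H-δ}: freight cost 87 + fixed 20 = 107.
Compare {H-α, H-β, H-γ, H-δ, H-ε}: freight cost 78 + fixed 30 = 108.
Compare {H-β, H-δ, H-ε}: freight cost 97 + fixed 15 = 112.
All other subsets cost ≥ 107. Minimum total cost: 101.

101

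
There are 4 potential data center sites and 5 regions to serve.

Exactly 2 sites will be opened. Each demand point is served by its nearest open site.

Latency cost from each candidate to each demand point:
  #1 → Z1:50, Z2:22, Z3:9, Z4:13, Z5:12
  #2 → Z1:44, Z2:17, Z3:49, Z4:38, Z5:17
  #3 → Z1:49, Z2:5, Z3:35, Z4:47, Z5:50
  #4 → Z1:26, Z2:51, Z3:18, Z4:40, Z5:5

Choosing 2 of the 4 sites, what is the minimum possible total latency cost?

75

Open {#1, #4}.
  Z1→#4 26, Z2→#1 22, Z3→#1 9, Z4→#1 13, Z5→#4 5  ⇒ total 75.
Compare {#1, #3}: total 88.
Compare {#3, #4}: total 94.
No size-2 selection does better; minimum is 75.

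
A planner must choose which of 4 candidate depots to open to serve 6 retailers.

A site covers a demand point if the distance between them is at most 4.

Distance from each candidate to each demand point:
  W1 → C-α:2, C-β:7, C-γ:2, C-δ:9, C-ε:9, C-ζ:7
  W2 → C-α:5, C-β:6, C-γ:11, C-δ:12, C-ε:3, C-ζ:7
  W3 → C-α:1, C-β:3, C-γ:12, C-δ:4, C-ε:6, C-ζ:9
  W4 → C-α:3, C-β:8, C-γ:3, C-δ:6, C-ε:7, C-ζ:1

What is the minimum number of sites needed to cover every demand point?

3

Coverage sets (demand points within 4 of each site):
  W1: {C-α, C-γ}
  W2: {C-ε}
  W3: {C-α, C-β, C-δ}
  W4: {C-α, C-γ, C-ζ}
No 2 sites suffice: every size-2 union leaves at least one demand point uncovered.
But {W2, W3, W4} covers everything, so the minimum is 3.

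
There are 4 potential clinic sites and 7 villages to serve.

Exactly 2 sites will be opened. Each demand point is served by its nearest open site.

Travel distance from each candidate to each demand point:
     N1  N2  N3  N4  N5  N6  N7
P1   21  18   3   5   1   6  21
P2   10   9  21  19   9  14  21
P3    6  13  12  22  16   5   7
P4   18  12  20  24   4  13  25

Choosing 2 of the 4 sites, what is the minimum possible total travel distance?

Open {P1, P3}.
  N1→P3 6, N2→P3 13, N3→P1 3, N4→P1 5, N5→P1 1, N6→P3 5, N7→P3 7  ⇒ total 40.
Compare {P1, P2}: total 55.
Compare {P1, P4}: total 66.
No size-2 selection does better; minimum is 40.

40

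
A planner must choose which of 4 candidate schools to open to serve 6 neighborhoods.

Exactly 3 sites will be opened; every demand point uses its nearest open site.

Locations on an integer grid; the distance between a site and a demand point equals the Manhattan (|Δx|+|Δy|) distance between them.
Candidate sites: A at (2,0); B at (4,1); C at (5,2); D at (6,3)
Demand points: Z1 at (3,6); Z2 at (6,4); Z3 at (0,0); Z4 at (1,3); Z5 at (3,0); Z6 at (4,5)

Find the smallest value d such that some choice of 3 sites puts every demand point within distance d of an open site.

6

Open {A, B, C}.
  Farthest demand point is Z1 at distance 6 (to B); all others are ≤ 6.
With {A, B, D} the worst case is 6.
With {A, C, D} the worst case is 6.
No size-3 selection achieves below 6.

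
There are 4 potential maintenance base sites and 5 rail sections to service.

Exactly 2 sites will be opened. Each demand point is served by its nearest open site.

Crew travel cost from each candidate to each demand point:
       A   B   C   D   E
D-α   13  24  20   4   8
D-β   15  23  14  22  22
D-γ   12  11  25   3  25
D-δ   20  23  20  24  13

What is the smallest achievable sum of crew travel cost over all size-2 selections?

Open {D-α, D-γ}.
  A→D-γ 12, B→D-γ 11, C→D-α 20, D→D-γ 3, E→D-α 8  ⇒ total 54.
Compare {D-γ, D-δ}: total 59.
Compare {D-α, D-β}: total 62.
No size-2 selection does better; minimum is 54.

54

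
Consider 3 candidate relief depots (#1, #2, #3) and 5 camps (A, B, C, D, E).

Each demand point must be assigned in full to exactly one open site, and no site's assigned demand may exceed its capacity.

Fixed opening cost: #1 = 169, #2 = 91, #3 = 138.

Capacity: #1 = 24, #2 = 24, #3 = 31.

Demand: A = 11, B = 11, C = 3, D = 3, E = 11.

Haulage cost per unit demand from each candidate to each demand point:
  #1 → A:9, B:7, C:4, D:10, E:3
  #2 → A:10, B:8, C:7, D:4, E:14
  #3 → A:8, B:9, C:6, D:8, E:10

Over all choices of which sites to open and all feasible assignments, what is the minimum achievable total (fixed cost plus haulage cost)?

Open {#1, #2}; cheapest assignment that respects the capacities:
  #1 (cap 24, load 22): A, E — cost 11×9 + 11×3 = 132
  #2 (cap 24, load 17): B, C, D — cost 11×8 + 3×7 + 3×4 = 121
  Shipping 253, fixed 260 → total 513.
  Any other capacity-feasible assignment to {#1, #2} ships for at least 253.
Compare {#2, #3}: its best feasible assignment gives total 545.
Compare {#1, #3}: its best feasible assignment gives total 547.
Every other set of open sites that can feasibly serve all demand totals ≥ 545 even under its best assignment. Minimum: 513.

513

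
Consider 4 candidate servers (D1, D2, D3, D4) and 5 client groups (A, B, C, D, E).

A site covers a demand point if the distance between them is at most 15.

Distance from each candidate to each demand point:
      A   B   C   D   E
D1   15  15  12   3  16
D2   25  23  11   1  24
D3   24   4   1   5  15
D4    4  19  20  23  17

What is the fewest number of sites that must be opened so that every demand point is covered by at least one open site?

2

Coverage sets (demand points within 15 of each site):
  D1: {A, B, C, D}
  D2: {C, D}
  D3: {B, C, D, E}
  D4: {A}
No single site covers all 5 demand points.
But {D1, D3} covers everything, so the minimum is 2.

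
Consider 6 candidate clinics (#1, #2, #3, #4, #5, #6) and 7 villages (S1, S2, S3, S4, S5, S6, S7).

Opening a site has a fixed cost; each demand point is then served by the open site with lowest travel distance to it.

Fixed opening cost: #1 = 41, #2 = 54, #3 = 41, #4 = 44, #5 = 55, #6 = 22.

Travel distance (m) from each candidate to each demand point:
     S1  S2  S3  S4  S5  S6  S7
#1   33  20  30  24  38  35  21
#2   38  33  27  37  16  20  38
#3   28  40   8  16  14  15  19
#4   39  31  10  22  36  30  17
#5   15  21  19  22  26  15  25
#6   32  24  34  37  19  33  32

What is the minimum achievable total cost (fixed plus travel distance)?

Open {#3}: assign each demand point to its cheapest open site.
  S1→#3 28, S2→#3 40, S3→#3 8, S4→#3 16, S5→#3 14, S6→#3 15, S7→#3 19
  travel distance 140, fixed 41 → total 181.
Compare {#3, #6}: travel distance 124 + fixed 63 = 187.
Compare {#5}: travel distance 143 + fixed 55 = 198.
Compare {#1, #3}: travel distance 120 + fixed 82 = 202.
All other subsets cost ≥ 187. Minimum total cost: 181.

181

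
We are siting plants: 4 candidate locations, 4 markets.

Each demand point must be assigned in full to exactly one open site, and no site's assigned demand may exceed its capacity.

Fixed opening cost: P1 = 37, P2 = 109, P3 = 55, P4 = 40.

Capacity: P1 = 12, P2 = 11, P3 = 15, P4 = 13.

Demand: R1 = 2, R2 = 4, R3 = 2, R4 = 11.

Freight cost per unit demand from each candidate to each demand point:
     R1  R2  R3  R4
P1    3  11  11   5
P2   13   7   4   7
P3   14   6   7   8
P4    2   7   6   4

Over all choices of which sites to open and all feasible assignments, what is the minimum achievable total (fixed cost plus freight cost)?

Open {P1, P4}; cheapest assignment that respects the capacities:
  P1 (cap 12, load 11): R4 — cost 11×5 = 55
  P4 (cap 13, load 8): R1, R2, R3 — cost 2×2 + 4×7 + 2×6 = 44
  Shipping 99, fixed 77 → total 176.
  Any other capacity-feasible assignment to {P1, P4} ships for at least 99.
Compare {P3, P4}: its best feasible assignment gives total 181.
Compare {P1, P3}: its best feasible assignment gives total 213.
Every other set of open sites that can feasibly serve all demand totals ≥ 181 even under its best assignment. Minimum: 176.

176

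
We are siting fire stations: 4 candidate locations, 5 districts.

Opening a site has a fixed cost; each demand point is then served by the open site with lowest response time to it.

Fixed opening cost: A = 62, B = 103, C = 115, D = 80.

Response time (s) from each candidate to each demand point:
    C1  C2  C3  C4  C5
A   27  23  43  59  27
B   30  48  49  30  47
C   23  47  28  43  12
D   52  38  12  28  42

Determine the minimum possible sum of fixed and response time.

Open {A}: assign each demand point to its cheapest open site.
  C1→A 27, C2→A 23, C3→A 43, C4→A 59, C5→A 27
  response time 179, fixed 62 → total 241.
Compare {D}: response time 172 + fixed 80 = 252.
Compare {A, D}: response time 117 + fixed 142 = 259.
Compare {C}: response time 153 + fixed 115 = 268.
All other subsets cost ≥ 252. Minimum total cost: 241.

241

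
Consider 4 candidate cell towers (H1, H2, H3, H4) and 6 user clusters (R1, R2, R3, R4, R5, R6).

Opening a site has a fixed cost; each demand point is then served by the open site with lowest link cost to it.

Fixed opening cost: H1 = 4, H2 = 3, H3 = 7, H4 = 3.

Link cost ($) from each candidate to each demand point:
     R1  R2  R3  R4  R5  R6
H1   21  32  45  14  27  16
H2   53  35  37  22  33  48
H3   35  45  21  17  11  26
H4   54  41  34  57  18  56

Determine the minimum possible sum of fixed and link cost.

126

Open {H1, H3}: assign each demand point to its cheapest open site.
  R1→H1 21, R2→H1 32, R3→H3 21, R4→H1 14, R5→H3 11, R6→H1 16
  link cost 115, fixed 11 → total 126.
Compare {H1, H2, H3}: link cost 115 + fixed 14 = 129.
Compare {H1, H3, H4}: link cost 115 + fixed 14 = 129.
Compare {H1, H2, H3, H4}: link cost 115 + fixed 17 = 132.
All other subsets cost ≥ 129. Minimum total cost: 126.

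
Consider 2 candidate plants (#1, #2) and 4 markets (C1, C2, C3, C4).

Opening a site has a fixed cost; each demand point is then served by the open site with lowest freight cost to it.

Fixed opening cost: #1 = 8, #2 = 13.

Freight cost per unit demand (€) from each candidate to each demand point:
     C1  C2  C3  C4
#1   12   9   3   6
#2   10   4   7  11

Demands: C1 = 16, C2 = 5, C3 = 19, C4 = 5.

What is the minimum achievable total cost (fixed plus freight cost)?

288

Open {#1, #2}: assign each demand point to its cheapest open site.
  C1→#2 16×10=160, C2→#2 5×4=20, C3→#1 19×3=57, C4→#1 5×6=30
  freight cost 267, fixed 21 → total 288.
Compare {#1}: freight cost 324 + fixed 8 = 332.
Compare {#2}: freight cost 368 + fixed 13 = 381.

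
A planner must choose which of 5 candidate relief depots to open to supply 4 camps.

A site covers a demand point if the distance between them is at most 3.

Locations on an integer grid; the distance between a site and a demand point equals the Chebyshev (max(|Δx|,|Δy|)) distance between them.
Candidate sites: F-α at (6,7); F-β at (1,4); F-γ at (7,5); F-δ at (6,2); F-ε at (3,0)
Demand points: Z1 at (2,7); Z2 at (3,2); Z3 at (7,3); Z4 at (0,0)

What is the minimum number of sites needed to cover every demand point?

Coverage sets (demand points within 3 of each site):
  F-α: {}
  F-β: {Z1, Z2}
  F-γ: {Z3}
  F-δ: {Z2, Z3}
  F-ε: {Z2, Z4}
No 2 sites suffice: every size-2 union leaves at least one demand point uncovered.
But {F-β, F-γ, F-ε} covers everything, so the minimum is 3.

3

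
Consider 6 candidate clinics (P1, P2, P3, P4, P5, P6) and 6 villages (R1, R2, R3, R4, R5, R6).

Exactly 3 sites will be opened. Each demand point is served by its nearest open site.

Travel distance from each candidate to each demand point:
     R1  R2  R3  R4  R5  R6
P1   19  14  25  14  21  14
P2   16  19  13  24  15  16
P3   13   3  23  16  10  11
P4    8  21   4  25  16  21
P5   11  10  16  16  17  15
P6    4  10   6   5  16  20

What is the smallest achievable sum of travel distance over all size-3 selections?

Open {P3, P4, P6}.
  R1→P6 4, R2→P3 3, R3→P4 4, R4→P6 5, R5→P3 10, R6→P3 11  ⇒ total 37.
Compare {P1, P3, P6}: total 39.
Compare {P2, P3, P6}: total 39.
No size-3 selection does better; minimum is 37.

37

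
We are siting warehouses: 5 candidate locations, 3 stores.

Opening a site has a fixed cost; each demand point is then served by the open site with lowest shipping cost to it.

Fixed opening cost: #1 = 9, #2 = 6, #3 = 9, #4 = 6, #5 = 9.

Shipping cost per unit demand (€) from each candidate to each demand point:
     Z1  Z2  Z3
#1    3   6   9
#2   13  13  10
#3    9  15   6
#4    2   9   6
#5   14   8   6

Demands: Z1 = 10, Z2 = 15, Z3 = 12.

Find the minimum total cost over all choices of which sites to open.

Open {#1, #4}: assign each demand point to its cheapest open site.
  Z1→#4 10×2=20, Z2→#1 15×6=90, Z3→#4 12×6=72
  shipping cost 182, fixed 15 → total 197.
Compare {#1, #2, #4}: shipping cost 182 + fixed 21 = 203.
Compare {#1, #3, #4}: shipping cost 182 + fixed 24 = 206.
Compare {#1, #4, #5}: shipping cost 182 + fixed 24 = 206.
All other subsets cost ≥ 203. Minimum total cost: 197.

197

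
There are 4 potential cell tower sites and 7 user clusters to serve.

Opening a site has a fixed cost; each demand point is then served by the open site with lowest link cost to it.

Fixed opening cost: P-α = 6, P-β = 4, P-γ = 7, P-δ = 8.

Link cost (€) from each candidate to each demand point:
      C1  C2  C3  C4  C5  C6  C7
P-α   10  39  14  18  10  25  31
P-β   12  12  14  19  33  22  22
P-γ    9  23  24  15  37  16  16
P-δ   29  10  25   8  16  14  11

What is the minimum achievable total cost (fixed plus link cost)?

Open {P-α, P-δ}: assign each demand point to its cheapest open site.
  C1→P-α 10, C2→P-δ 10, C3→P-α 14, C4→P-δ 8, C5→P-α 10, C6→P-δ 14, C7→P-δ 11
  link cost 77, fixed 14 → total 91.
Compare {P-α, P-β, P-δ}: link cost 77 + fixed 18 = 95.
Compare {P-β, P-δ}: link cost 85 + fixed 12 = 97.
Compare {P-α, P-γ, P-δ}: link cost 76 + fixed 21 = 97.
All other subsets cost ≥ 95. Minimum total cost: 91.

91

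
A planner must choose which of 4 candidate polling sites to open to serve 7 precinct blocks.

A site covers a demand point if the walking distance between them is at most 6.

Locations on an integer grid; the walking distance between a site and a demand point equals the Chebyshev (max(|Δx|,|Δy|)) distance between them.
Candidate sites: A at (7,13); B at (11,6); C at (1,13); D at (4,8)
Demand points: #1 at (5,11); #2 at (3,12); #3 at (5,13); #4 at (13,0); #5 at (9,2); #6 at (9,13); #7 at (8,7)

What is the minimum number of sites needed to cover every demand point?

2

Coverage sets (demand points within 6 of each site):
  A: {#1, #2, #3, #6, #7}
  B: {#1, #4, #5, #7}
  C: {#1, #2, #3}
  D: {#1, #2, #3, #5, #6, #7}
No single site covers all 7 demand points.
But {A, B} covers everything, so the minimum is 2.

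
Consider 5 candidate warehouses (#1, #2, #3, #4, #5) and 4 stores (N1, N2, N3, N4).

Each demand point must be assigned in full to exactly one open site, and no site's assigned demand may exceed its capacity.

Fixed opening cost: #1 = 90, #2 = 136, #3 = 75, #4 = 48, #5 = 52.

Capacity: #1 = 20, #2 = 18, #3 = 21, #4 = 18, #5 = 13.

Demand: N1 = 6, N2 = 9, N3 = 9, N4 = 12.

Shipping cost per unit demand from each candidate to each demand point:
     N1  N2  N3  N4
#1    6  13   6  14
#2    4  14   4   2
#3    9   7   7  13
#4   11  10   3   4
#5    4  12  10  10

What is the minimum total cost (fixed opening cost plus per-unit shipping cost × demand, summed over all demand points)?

349

Open {#2, #4}; cheapest assignment that respects the capacities:
  #2 (cap 18, load 18): N1, N4 — cost 6×4 + 12×2 = 48
  #4 (cap 18, load 18): N2, N3 — cost 9×10 + 9×3 = 117
  Shipping 165, fixed 184 → total 349.
  Any other capacity-feasible assignment to {#2, #4} ships for at least 165.
Compare {#3, #4}: its best feasible assignment gives total 363.
Compare {#3, #4, #5}: its best feasible assignment gives total 373.
Every other set of open sites that can feasibly serve all demand totals ≥ 363 even under its best assignment. Minimum: 349.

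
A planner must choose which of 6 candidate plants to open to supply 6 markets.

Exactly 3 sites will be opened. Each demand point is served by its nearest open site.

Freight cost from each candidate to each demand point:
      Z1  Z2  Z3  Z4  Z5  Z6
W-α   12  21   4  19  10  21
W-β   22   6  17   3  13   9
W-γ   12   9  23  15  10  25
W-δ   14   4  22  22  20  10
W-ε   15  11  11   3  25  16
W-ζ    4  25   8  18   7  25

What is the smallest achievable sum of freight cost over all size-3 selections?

33

Open {W-α, W-β, W-ζ}.
  Z1→W-ζ 4, Z2→W-β 6, Z3→W-α 4, Z4→W-β 3, Z5→W-ζ 7, Z6→W-β 9  ⇒ total 33.
Compare {W-β, W-δ, W-ζ}: total 35.
Compare {W-δ, W-ε, W-ζ}: total 36.
No size-3 selection does better; minimum is 33.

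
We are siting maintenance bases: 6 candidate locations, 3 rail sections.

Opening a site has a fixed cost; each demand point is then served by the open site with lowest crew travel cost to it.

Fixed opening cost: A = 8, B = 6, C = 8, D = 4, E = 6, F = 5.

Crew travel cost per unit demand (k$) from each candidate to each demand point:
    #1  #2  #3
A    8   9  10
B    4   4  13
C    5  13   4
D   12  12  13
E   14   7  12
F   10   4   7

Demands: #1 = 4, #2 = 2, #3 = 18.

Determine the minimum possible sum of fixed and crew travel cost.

Open {B, C}: assign each demand point to its cheapest open site.
  #1→B 4×4=16, #2→B 2×4=8, #3→C 18×4=72
  crew travel cost 96, fixed 14 → total 110.
Compare {C, F}: crew travel cost 100 + fixed 13 = 113.
Compare {B, C, D}: crew travel cost 96 + fixed 18 = 114.
Compare {B, C, F}: crew travel cost 96 + fixed 19 = 115.
All other subsets cost ≥ 113. Minimum total cost: 110.

110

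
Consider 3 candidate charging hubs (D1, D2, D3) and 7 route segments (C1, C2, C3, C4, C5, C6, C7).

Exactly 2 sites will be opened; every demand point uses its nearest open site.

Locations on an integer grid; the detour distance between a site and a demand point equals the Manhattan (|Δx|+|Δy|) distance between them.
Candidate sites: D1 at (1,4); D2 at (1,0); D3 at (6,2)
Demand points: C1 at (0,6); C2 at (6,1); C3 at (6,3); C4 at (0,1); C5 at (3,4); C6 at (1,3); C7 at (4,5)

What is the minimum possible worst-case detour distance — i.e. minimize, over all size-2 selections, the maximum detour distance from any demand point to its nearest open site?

Open {D1, D3}.
  Farthest demand point is C4 at detour distance 4 (to D1); all others are ≤ 4.
With {D1, D2} the worst case is 6.
With {D2, D3} the worst case is 7.
No size-2 selection achieves below 4.

4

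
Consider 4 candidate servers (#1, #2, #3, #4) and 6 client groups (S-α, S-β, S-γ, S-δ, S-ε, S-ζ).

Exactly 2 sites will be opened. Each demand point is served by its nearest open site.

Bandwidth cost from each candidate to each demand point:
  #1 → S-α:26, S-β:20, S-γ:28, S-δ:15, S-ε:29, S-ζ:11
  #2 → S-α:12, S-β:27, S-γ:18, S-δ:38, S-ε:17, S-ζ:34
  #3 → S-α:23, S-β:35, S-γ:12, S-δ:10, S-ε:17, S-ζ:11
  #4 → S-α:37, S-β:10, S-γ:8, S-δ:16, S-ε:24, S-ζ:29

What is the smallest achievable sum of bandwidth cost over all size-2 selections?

79

Open {#3, #4}.
  S-α→#3 23, S-β→#4 10, S-γ→#4 8, S-δ→#3 10, S-ε→#3 17, S-ζ→#3 11  ⇒ total 79.
Compare {#2, #3}: total 89.
Compare {#2, #4}: total 92.
No size-2 selection does better; minimum is 79.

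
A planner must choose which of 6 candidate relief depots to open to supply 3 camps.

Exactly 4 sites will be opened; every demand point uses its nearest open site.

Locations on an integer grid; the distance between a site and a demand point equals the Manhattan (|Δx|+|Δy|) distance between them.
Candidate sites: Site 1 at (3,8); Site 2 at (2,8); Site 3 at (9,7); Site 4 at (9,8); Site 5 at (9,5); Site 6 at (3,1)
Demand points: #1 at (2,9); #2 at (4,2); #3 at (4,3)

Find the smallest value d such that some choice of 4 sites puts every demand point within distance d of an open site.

Open {Site 1, Site 2, Site 3, Site 6}.
  Farthest demand point is #3 at distance 3 (to Site 6); all others are ≤ 3.
With {Site 1, Site 2, Site 4, Site 6} the worst case is 3.
With {Site 1, Site 2, Site 5, Site 6} the worst case is 3.
No size-4 selection achieves below 3.

3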